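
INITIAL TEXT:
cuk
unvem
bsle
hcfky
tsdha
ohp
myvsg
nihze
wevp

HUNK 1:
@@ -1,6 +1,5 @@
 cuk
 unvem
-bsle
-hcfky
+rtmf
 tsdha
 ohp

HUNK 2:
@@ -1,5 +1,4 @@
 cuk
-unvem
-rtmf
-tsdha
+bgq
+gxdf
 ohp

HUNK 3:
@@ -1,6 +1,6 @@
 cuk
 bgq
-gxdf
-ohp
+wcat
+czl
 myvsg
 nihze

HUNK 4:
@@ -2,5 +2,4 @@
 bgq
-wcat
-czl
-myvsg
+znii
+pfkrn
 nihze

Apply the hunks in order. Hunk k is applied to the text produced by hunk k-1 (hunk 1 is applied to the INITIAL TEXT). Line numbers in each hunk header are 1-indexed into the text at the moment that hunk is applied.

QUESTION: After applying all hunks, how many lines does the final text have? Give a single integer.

Answer: 6

Derivation:
Hunk 1: at line 1 remove [bsle,hcfky] add [rtmf] -> 8 lines: cuk unvem rtmf tsdha ohp myvsg nihze wevp
Hunk 2: at line 1 remove [unvem,rtmf,tsdha] add [bgq,gxdf] -> 7 lines: cuk bgq gxdf ohp myvsg nihze wevp
Hunk 3: at line 1 remove [gxdf,ohp] add [wcat,czl] -> 7 lines: cuk bgq wcat czl myvsg nihze wevp
Hunk 4: at line 2 remove [wcat,czl,myvsg] add [znii,pfkrn] -> 6 lines: cuk bgq znii pfkrn nihze wevp
Final line count: 6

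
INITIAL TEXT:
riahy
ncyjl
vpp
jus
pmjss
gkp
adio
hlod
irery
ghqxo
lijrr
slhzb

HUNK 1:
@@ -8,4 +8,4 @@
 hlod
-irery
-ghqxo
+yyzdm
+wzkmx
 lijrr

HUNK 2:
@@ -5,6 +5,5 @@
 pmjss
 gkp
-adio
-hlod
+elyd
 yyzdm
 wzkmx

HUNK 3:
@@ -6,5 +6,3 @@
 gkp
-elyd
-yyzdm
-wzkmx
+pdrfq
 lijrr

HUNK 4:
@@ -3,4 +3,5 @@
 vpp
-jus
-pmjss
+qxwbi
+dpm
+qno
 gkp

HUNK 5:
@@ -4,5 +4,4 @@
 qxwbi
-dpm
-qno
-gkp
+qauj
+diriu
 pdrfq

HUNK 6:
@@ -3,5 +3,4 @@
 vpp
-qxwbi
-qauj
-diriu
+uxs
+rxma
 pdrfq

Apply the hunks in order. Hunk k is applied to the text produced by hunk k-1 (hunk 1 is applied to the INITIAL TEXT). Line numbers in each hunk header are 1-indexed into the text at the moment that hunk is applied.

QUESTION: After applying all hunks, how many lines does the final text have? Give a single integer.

Answer: 8

Derivation:
Hunk 1: at line 8 remove [irery,ghqxo] add [yyzdm,wzkmx] -> 12 lines: riahy ncyjl vpp jus pmjss gkp adio hlod yyzdm wzkmx lijrr slhzb
Hunk 2: at line 5 remove [adio,hlod] add [elyd] -> 11 lines: riahy ncyjl vpp jus pmjss gkp elyd yyzdm wzkmx lijrr slhzb
Hunk 3: at line 6 remove [elyd,yyzdm,wzkmx] add [pdrfq] -> 9 lines: riahy ncyjl vpp jus pmjss gkp pdrfq lijrr slhzb
Hunk 4: at line 3 remove [jus,pmjss] add [qxwbi,dpm,qno] -> 10 lines: riahy ncyjl vpp qxwbi dpm qno gkp pdrfq lijrr slhzb
Hunk 5: at line 4 remove [dpm,qno,gkp] add [qauj,diriu] -> 9 lines: riahy ncyjl vpp qxwbi qauj diriu pdrfq lijrr slhzb
Hunk 6: at line 3 remove [qxwbi,qauj,diriu] add [uxs,rxma] -> 8 lines: riahy ncyjl vpp uxs rxma pdrfq lijrr slhzb
Final line count: 8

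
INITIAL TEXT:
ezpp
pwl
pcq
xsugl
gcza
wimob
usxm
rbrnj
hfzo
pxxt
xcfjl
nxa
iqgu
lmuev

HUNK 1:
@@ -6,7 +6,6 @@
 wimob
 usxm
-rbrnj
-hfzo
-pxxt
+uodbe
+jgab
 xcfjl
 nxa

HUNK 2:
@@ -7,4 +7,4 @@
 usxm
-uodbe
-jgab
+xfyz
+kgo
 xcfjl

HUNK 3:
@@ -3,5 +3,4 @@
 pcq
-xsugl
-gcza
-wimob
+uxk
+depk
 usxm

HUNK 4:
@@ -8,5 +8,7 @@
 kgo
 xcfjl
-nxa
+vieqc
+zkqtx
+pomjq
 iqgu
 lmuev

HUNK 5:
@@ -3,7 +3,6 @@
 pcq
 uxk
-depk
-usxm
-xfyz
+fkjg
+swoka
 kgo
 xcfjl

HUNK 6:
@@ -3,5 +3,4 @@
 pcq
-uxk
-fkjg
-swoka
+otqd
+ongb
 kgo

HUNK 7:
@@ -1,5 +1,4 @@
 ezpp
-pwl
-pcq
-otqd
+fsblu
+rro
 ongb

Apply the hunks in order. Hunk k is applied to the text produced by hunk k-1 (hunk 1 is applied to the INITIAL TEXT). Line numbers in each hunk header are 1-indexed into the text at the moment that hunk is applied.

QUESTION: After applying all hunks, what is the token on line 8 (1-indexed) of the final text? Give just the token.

Answer: zkqtx

Derivation:
Hunk 1: at line 6 remove [rbrnj,hfzo,pxxt] add [uodbe,jgab] -> 13 lines: ezpp pwl pcq xsugl gcza wimob usxm uodbe jgab xcfjl nxa iqgu lmuev
Hunk 2: at line 7 remove [uodbe,jgab] add [xfyz,kgo] -> 13 lines: ezpp pwl pcq xsugl gcza wimob usxm xfyz kgo xcfjl nxa iqgu lmuev
Hunk 3: at line 3 remove [xsugl,gcza,wimob] add [uxk,depk] -> 12 lines: ezpp pwl pcq uxk depk usxm xfyz kgo xcfjl nxa iqgu lmuev
Hunk 4: at line 8 remove [nxa] add [vieqc,zkqtx,pomjq] -> 14 lines: ezpp pwl pcq uxk depk usxm xfyz kgo xcfjl vieqc zkqtx pomjq iqgu lmuev
Hunk 5: at line 3 remove [depk,usxm,xfyz] add [fkjg,swoka] -> 13 lines: ezpp pwl pcq uxk fkjg swoka kgo xcfjl vieqc zkqtx pomjq iqgu lmuev
Hunk 6: at line 3 remove [uxk,fkjg,swoka] add [otqd,ongb] -> 12 lines: ezpp pwl pcq otqd ongb kgo xcfjl vieqc zkqtx pomjq iqgu lmuev
Hunk 7: at line 1 remove [pwl,pcq,otqd] add [fsblu,rro] -> 11 lines: ezpp fsblu rro ongb kgo xcfjl vieqc zkqtx pomjq iqgu lmuev
Final line 8: zkqtx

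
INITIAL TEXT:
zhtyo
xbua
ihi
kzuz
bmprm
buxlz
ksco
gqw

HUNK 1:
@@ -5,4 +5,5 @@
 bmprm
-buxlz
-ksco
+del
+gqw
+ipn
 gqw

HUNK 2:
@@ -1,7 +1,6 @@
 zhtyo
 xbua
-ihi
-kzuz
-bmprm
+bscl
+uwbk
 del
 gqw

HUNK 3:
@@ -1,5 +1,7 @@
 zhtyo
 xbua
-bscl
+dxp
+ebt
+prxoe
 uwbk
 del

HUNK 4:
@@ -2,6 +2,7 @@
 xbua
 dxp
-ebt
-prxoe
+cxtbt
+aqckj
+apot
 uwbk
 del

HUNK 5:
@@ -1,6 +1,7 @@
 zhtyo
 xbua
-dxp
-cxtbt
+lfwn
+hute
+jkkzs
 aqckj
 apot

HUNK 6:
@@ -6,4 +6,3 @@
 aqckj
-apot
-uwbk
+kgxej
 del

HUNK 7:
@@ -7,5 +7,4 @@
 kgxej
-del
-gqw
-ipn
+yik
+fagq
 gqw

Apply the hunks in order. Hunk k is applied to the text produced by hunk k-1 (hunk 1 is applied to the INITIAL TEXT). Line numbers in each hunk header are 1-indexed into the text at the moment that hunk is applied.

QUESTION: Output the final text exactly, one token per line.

Hunk 1: at line 5 remove [buxlz,ksco] add [del,gqw,ipn] -> 9 lines: zhtyo xbua ihi kzuz bmprm del gqw ipn gqw
Hunk 2: at line 1 remove [ihi,kzuz,bmprm] add [bscl,uwbk] -> 8 lines: zhtyo xbua bscl uwbk del gqw ipn gqw
Hunk 3: at line 1 remove [bscl] add [dxp,ebt,prxoe] -> 10 lines: zhtyo xbua dxp ebt prxoe uwbk del gqw ipn gqw
Hunk 4: at line 2 remove [ebt,prxoe] add [cxtbt,aqckj,apot] -> 11 lines: zhtyo xbua dxp cxtbt aqckj apot uwbk del gqw ipn gqw
Hunk 5: at line 1 remove [dxp,cxtbt] add [lfwn,hute,jkkzs] -> 12 lines: zhtyo xbua lfwn hute jkkzs aqckj apot uwbk del gqw ipn gqw
Hunk 6: at line 6 remove [apot,uwbk] add [kgxej] -> 11 lines: zhtyo xbua lfwn hute jkkzs aqckj kgxej del gqw ipn gqw
Hunk 7: at line 7 remove [del,gqw,ipn] add [yik,fagq] -> 10 lines: zhtyo xbua lfwn hute jkkzs aqckj kgxej yik fagq gqw

Answer: zhtyo
xbua
lfwn
hute
jkkzs
aqckj
kgxej
yik
fagq
gqw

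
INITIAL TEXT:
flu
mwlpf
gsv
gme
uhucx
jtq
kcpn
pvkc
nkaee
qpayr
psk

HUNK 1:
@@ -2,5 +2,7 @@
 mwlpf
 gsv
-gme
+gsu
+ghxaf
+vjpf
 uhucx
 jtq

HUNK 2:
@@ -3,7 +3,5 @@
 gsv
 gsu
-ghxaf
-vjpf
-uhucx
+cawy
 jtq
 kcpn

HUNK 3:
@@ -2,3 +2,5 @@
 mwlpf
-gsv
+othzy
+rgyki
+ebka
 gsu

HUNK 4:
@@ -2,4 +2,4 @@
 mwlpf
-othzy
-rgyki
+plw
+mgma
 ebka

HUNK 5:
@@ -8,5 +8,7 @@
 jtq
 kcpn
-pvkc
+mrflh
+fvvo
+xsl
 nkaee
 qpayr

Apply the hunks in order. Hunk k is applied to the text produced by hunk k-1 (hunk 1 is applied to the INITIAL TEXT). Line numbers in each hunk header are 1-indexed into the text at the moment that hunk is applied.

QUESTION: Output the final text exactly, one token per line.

Answer: flu
mwlpf
plw
mgma
ebka
gsu
cawy
jtq
kcpn
mrflh
fvvo
xsl
nkaee
qpayr
psk

Derivation:
Hunk 1: at line 2 remove [gme] add [gsu,ghxaf,vjpf] -> 13 lines: flu mwlpf gsv gsu ghxaf vjpf uhucx jtq kcpn pvkc nkaee qpayr psk
Hunk 2: at line 3 remove [ghxaf,vjpf,uhucx] add [cawy] -> 11 lines: flu mwlpf gsv gsu cawy jtq kcpn pvkc nkaee qpayr psk
Hunk 3: at line 2 remove [gsv] add [othzy,rgyki,ebka] -> 13 lines: flu mwlpf othzy rgyki ebka gsu cawy jtq kcpn pvkc nkaee qpayr psk
Hunk 4: at line 2 remove [othzy,rgyki] add [plw,mgma] -> 13 lines: flu mwlpf plw mgma ebka gsu cawy jtq kcpn pvkc nkaee qpayr psk
Hunk 5: at line 8 remove [pvkc] add [mrflh,fvvo,xsl] -> 15 lines: flu mwlpf plw mgma ebka gsu cawy jtq kcpn mrflh fvvo xsl nkaee qpayr psk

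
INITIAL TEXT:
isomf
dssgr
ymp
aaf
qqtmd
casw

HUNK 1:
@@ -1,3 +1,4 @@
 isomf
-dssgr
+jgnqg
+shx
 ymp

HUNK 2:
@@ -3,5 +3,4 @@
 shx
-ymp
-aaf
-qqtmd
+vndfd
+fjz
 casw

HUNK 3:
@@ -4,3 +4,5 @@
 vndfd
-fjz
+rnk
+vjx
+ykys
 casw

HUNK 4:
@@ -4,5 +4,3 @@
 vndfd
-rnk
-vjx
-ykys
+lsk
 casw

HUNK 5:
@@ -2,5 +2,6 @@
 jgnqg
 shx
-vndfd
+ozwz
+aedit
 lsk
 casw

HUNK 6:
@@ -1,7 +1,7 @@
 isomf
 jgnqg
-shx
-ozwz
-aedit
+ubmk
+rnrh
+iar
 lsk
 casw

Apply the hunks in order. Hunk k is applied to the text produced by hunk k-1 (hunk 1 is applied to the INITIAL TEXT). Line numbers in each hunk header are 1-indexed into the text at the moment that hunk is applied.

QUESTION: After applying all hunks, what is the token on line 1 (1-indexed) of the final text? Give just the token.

Answer: isomf

Derivation:
Hunk 1: at line 1 remove [dssgr] add [jgnqg,shx] -> 7 lines: isomf jgnqg shx ymp aaf qqtmd casw
Hunk 2: at line 3 remove [ymp,aaf,qqtmd] add [vndfd,fjz] -> 6 lines: isomf jgnqg shx vndfd fjz casw
Hunk 3: at line 4 remove [fjz] add [rnk,vjx,ykys] -> 8 lines: isomf jgnqg shx vndfd rnk vjx ykys casw
Hunk 4: at line 4 remove [rnk,vjx,ykys] add [lsk] -> 6 lines: isomf jgnqg shx vndfd lsk casw
Hunk 5: at line 2 remove [vndfd] add [ozwz,aedit] -> 7 lines: isomf jgnqg shx ozwz aedit lsk casw
Hunk 6: at line 1 remove [shx,ozwz,aedit] add [ubmk,rnrh,iar] -> 7 lines: isomf jgnqg ubmk rnrh iar lsk casw
Final line 1: isomf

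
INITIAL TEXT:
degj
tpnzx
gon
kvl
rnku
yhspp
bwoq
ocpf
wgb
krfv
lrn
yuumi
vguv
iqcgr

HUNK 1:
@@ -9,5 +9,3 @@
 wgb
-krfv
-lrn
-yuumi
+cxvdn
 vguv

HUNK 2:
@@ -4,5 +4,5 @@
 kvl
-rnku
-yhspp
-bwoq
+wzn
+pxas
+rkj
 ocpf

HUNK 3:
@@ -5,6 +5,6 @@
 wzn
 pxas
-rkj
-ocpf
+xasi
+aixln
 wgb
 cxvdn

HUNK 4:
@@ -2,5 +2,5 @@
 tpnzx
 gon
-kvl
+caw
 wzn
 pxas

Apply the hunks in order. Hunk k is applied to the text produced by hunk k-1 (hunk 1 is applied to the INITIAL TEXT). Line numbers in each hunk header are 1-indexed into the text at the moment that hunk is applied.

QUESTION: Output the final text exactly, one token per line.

Hunk 1: at line 9 remove [krfv,lrn,yuumi] add [cxvdn] -> 12 lines: degj tpnzx gon kvl rnku yhspp bwoq ocpf wgb cxvdn vguv iqcgr
Hunk 2: at line 4 remove [rnku,yhspp,bwoq] add [wzn,pxas,rkj] -> 12 lines: degj tpnzx gon kvl wzn pxas rkj ocpf wgb cxvdn vguv iqcgr
Hunk 3: at line 5 remove [rkj,ocpf] add [xasi,aixln] -> 12 lines: degj tpnzx gon kvl wzn pxas xasi aixln wgb cxvdn vguv iqcgr
Hunk 4: at line 2 remove [kvl] add [caw] -> 12 lines: degj tpnzx gon caw wzn pxas xasi aixln wgb cxvdn vguv iqcgr

Answer: degj
tpnzx
gon
caw
wzn
pxas
xasi
aixln
wgb
cxvdn
vguv
iqcgr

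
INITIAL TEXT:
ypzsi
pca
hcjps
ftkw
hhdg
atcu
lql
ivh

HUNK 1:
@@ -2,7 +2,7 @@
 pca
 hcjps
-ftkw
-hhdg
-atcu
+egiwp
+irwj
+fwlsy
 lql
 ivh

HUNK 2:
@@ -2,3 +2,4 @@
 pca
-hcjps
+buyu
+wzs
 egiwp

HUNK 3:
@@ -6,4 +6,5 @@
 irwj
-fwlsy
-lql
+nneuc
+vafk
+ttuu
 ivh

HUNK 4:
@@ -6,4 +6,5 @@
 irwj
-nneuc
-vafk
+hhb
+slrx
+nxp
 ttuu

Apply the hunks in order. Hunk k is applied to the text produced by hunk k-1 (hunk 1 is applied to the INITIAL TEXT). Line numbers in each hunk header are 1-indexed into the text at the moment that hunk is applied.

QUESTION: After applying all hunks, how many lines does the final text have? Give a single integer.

Answer: 11

Derivation:
Hunk 1: at line 2 remove [ftkw,hhdg,atcu] add [egiwp,irwj,fwlsy] -> 8 lines: ypzsi pca hcjps egiwp irwj fwlsy lql ivh
Hunk 2: at line 2 remove [hcjps] add [buyu,wzs] -> 9 lines: ypzsi pca buyu wzs egiwp irwj fwlsy lql ivh
Hunk 3: at line 6 remove [fwlsy,lql] add [nneuc,vafk,ttuu] -> 10 lines: ypzsi pca buyu wzs egiwp irwj nneuc vafk ttuu ivh
Hunk 4: at line 6 remove [nneuc,vafk] add [hhb,slrx,nxp] -> 11 lines: ypzsi pca buyu wzs egiwp irwj hhb slrx nxp ttuu ivh
Final line count: 11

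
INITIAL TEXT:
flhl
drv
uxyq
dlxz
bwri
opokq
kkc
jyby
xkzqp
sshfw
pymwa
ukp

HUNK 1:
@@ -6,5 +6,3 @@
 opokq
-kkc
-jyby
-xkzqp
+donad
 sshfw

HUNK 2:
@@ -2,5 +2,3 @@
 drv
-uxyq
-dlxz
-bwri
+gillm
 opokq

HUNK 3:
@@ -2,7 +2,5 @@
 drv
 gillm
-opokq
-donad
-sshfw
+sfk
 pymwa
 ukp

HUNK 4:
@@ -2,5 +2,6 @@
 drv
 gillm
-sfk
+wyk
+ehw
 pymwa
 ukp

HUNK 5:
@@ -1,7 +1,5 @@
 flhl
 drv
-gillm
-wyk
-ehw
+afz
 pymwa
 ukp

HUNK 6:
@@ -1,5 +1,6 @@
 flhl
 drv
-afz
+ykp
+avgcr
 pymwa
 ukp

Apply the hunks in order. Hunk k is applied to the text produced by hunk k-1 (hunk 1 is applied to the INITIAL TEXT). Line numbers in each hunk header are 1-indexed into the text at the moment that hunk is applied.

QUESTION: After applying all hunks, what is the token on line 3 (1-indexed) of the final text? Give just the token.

Hunk 1: at line 6 remove [kkc,jyby,xkzqp] add [donad] -> 10 lines: flhl drv uxyq dlxz bwri opokq donad sshfw pymwa ukp
Hunk 2: at line 2 remove [uxyq,dlxz,bwri] add [gillm] -> 8 lines: flhl drv gillm opokq donad sshfw pymwa ukp
Hunk 3: at line 2 remove [opokq,donad,sshfw] add [sfk] -> 6 lines: flhl drv gillm sfk pymwa ukp
Hunk 4: at line 2 remove [sfk] add [wyk,ehw] -> 7 lines: flhl drv gillm wyk ehw pymwa ukp
Hunk 5: at line 1 remove [gillm,wyk,ehw] add [afz] -> 5 lines: flhl drv afz pymwa ukp
Hunk 6: at line 1 remove [afz] add [ykp,avgcr] -> 6 lines: flhl drv ykp avgcr pymwa ukp
Final line 3: ykp

Answer: ykp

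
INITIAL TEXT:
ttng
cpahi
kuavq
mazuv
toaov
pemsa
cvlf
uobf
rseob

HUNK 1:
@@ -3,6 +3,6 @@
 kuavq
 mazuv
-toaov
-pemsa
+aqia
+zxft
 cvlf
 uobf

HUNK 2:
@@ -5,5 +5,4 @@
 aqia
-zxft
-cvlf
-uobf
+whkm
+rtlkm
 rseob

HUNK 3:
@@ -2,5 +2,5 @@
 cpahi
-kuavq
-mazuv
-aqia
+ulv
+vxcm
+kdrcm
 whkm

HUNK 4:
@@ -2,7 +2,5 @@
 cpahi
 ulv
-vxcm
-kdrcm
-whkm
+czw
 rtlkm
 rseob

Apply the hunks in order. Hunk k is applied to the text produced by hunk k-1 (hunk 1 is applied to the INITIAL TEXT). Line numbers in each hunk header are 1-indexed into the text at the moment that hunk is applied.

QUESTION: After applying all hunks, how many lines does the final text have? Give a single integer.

Hunk 1: at line 3 remove [toaov,pemsa] add [aqia,zxft] -> 9 lines: ttng cpahi kuavq mazuv aqia zxft cvlf uobf rseob
Hunk 2: at line 5 remove [zxft,cvlf,uobf] add [whkm,rtlkm] -> 8 lines: ttng cpahi kuavq mazuv aqia whkm rtlkm rseob
Hunk 3: at line 2 remove [kuavq,mazuv,aqia] add [ulv,vxcm,kdrcm] -> 8 lines: ttng cpahi ulv vxcm kdrcm whkm rtlkm rseob
Hunk 4: at line 2 remove [vxcm,kdrcm,whkm] add [czw] -> 6 lines: ttng cpahi ulv czw rtlkm rseob
Final line count: 6

Answer: 6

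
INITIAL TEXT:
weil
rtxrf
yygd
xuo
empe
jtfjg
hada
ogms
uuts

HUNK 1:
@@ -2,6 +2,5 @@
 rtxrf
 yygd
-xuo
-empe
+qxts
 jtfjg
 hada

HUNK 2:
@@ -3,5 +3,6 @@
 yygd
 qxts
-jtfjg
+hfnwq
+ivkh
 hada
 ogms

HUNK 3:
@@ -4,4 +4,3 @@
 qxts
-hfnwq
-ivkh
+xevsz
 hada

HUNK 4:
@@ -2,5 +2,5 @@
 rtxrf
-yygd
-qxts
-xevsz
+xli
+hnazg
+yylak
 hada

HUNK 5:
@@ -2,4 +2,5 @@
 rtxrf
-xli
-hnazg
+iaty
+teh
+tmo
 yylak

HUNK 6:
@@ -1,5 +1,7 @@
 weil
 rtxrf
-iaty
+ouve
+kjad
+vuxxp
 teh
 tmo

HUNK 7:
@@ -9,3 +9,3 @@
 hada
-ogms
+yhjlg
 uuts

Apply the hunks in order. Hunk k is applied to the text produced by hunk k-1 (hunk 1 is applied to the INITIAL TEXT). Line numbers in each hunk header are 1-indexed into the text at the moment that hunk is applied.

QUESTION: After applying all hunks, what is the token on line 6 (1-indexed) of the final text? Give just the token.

Hunk 1: at line 2 remove [xuo,empe] add [qxts] -> 8 lines: weil rtxrf yygd qxts jtfjg hada ogms uuts
Hunk 2: at line 3 remove [jtfjg] add [hfnwq,ivkh] -> 9 lines: weil rtxrf yygd qxts hfnwq ivkh hada ogms uuts
Hunk 3: at line 4 remove [hfnwq,ivkh] add [xevsz] -> 8 lines: weil rtxrf yygd qxts xevsz hada ogms uuts
Hunk 4: at line 2 remove [yygd,qxts,xevsz] add [xli,hnazg,yylak] -> 8 lines: weil rtxrf xli hnazg yylak hada ogms uuts
Hunk 5: at line 2 remove [xli,hnazg] add [iaty,teh,tmo] -> 9 lines: weil rtxrf iaty teh tmo yylak hada ogms uuts
Hunk 6: at line 1 remove [iaty] add [ouve,kjad,vuxxp] -> 11 lines: weil rtxrf ouve kjad vuxxp teh tmo yylak hada ogms uuts
Hunk 7: at line 9 remove [ogms] add [yhjlg] -> 11 lines: weil rtxrf ouve kjad vuxxp teh tmo yylak hada yhjlg uuts
Final line 6: teh

Answer: teh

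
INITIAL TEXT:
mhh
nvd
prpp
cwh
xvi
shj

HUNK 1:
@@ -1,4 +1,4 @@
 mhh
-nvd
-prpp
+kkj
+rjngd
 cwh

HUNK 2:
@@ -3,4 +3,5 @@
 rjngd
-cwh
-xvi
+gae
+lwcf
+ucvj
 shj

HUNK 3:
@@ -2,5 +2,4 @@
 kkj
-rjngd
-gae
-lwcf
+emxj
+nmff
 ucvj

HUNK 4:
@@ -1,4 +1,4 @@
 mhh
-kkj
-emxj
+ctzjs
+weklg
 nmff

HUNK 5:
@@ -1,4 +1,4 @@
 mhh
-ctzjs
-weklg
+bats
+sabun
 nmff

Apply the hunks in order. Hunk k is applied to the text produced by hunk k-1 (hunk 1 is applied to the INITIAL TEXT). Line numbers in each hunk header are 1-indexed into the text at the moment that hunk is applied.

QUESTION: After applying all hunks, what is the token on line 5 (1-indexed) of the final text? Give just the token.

Hunk 1: at line 1 remove [nvd,prpp] add [kkj,rjngd] -> 6 lines: mhh kkj rjngd cwh xvi shj
Hunk 2: at line 3 remove [cwh,xvi] add [gae,lwcf,ucvj] -> 7 lines: mhh kkj rjngd gae lwcf ucvj shj
Hunk 3: at line 2 remove [rjngd,gae,lwcf] add [emxj,nmff] -> 6 lines: mhh kkj emxj nmff ucvj shj
Hunk 4: at line 1 remove [kkj,emxj] add [ctzjs,weklg] -> 6 lines: mhh ctzjs weklg nmff ucvj shj
Hunk 5: at line 1 remove [ctzjs,weklg] add [bats,sabun] -> 6 lines: mhh bats sabun nmff ucvj shj
Final line 5: ucvj

Answer: ucvj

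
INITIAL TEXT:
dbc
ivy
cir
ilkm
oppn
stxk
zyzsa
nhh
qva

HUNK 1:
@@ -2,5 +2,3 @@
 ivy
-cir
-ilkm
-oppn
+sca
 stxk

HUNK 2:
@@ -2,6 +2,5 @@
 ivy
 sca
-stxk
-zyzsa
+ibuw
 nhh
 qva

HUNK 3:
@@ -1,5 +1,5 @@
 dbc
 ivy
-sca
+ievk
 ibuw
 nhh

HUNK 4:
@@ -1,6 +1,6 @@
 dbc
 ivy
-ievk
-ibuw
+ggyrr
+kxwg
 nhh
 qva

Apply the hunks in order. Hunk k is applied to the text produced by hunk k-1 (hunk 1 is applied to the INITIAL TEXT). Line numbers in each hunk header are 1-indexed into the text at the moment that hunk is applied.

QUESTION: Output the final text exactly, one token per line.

Hunk 1: at line 2 remove [cir,ilkm,oppn] add [sca] -> 7 lines: dbc ivy sca stxk zyzsa nhh qva
Hunk 2: at line 2 remove [stxk,zyzsa] add [ibuw] -> 6 lines: dbc ivy sca ibuw nhh qva
Hunk 3: at line 1 remove [sca] add [ievk] -> 6 lines: dbc ivy ievk ibuw nhh qva
Hunk 4: at line 1 remove [ievk,ibuw] add [ggyrr,kxwg] -> 6 lines: dbc ivy ggyrr kxwg nhh qva

Answer: dbc
ivy
ggyrr
kxwg
nhh
qva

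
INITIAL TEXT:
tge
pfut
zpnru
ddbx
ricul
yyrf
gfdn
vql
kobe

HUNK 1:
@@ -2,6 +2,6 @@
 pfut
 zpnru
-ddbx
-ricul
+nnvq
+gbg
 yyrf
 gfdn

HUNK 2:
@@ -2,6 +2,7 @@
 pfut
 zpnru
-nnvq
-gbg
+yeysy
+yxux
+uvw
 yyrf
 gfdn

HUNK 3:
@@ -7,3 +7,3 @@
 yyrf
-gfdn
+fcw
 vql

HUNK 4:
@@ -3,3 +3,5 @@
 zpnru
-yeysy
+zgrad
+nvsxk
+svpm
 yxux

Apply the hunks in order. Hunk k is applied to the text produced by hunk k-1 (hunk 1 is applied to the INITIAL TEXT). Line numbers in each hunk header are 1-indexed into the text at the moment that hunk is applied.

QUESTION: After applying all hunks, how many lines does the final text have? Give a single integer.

Answer: 12

Derivation:
Hunk 1: at line 2 remove [ddbx,ricul] add [nnvq,gbg] -> 9 lines: tge pfut zpnru nnvq gbg yyrf gfdn vql kobe
Hunk 2: at line 2 remove [nnvq,gbg] add [yeysy,yxux,uvw] -> 10 lines: tge pfut zpnru yeysy yxux uvw yyrf gfdn vql kobe
Hunk 3: at line 7 remove [gfdn] add [fcw] -> 10 lines: tge pfut zpnru yeysy yxux uvw yyrf fcw vql kobe
Hunk 4: at line 3 remove [yeysy] add [zgrad,nvsxk,svpm] -> 12 lines: tge pfut zpnru zgrad nvsxk svpm yxux uvw yyrf fcw vql kobe
Final line count: 12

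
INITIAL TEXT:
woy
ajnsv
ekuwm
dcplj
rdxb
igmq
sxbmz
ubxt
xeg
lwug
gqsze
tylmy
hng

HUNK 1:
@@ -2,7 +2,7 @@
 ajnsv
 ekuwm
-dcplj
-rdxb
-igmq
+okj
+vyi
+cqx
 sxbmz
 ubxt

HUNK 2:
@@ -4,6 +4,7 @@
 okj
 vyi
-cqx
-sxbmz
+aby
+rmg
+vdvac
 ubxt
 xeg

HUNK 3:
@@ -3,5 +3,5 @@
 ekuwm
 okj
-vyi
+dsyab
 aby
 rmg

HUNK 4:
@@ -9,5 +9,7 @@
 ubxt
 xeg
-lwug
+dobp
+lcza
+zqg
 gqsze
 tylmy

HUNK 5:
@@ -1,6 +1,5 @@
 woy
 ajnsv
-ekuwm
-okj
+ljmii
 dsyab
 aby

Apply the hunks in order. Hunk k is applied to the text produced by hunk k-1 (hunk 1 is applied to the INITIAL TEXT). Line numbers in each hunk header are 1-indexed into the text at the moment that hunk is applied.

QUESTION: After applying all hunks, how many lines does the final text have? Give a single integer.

Hunk 1: at line 2 remove [dcplj,rdxb,igmq] add [okj,vyi,cqx] -> 13 lines: woy ajnsv ekuwm okj vyi cqx sxbmz ubxt xeg lwug gqsze tylmy hng
Hunk 2: at line 4 remove [cqx,sxbmz] add [aby,rmg,vdvac] -> 14 lines: woy ajnsv ekuwm okj vyi aby rmg vdvac ubxt xeg lwug gqsze tylmy hng
Hunk 3: at line 3 remove [vyi] add [dsyab] -> 14 lines: woy ajnsv ekuwm okj dsyab aby rmg vdvac ubxt xeg lwug gqsze tylmy hng
Hunk 4: at line 9 remove [lwug] add [dobp,lcza,zqg] -> 16 lines: woy ajnsv ekuwm okj dsyab aby rmg vdvac ubxt xeg dobp lcza zqg gqsze tylmy hng
Hunk 5: at line 1 remove [ekuwm,okj] add [ljmii] -> 15 lines: woy ajnsv ljmii dsyab aby rmg vdvac ubxt xeg dobp lcza zqg gqsze tylmy hng
Final line count: 15

Answer: 15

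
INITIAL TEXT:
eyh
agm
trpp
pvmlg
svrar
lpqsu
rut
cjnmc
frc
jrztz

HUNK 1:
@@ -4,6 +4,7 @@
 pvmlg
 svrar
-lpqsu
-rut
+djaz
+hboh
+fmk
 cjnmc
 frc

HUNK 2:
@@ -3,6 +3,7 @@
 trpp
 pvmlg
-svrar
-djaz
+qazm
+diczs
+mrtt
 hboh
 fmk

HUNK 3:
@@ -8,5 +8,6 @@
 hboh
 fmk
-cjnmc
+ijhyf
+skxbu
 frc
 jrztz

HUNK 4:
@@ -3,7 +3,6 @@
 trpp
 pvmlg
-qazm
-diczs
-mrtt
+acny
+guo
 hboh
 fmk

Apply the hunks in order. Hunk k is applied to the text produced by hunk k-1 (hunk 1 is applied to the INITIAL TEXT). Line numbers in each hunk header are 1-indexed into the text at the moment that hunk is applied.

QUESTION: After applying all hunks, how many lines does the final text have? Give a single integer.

Answer: 12

Derivation:
Hunk 1: at line 4 remove [lpqsu,rut] add [djaz,hboh,fmk] -> 11 lines: eyh agm trpp pvmlg svrar djaz hboh fmk cjnmc frc jrztz
Hunk 2: at line 3 remove [svrar,djaz] add [qazm,diczs,mrtt] -> 12 lines: eyh agm trpp pvmlg qazm diczs mrtt hboh fmk cjnmc frc jrztz
Hunk 3: at line 8 remove [cjnmc] add [ijhyf,skxbu] -> 13 lines: eyh agm trpp pvmlg qazm diczs mrtt hboh fmk ijhyf skxbu frc jrztz
Hunk 4: at line 3 remove [qazm,diczs,mrtt] add [acny,guo] -> 12 lines: eyh agm trpp pvmlg acny guo hboh fmk ijhyf skxbu frc jrztz
Final line count: 12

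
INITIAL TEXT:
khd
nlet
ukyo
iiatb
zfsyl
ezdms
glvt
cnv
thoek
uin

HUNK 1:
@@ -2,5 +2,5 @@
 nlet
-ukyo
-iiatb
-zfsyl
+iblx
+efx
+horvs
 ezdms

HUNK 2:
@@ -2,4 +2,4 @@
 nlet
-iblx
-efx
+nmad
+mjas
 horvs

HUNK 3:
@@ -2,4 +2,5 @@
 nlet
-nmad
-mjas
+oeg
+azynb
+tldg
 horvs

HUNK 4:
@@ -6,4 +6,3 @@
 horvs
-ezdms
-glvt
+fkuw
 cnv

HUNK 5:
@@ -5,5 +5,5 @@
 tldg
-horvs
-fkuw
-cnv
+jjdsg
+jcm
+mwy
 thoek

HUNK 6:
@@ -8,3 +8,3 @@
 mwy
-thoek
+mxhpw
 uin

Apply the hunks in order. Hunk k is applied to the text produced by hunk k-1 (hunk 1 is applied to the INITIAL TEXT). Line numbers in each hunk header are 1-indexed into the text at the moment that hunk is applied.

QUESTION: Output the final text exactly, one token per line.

Hunk 1: at line 2 remove [ukyo,iiatb,zfsyl] add [iblx,efx,horvs] -> 10 lines: khd nlet iblx efx horvs ezdms glvt cnv thoek uin
Hunk 2: at line 2 remove [iblx,efx] add [nmad,mjas] -> 10 lines: khd nlet nmad mjas horvs ezdms glvt cnv thoek uin
Hunk 3: at line 2 remove [nmad,mjas] add [oeg,azynb,tldg] -> 11 lines: khd nlet oeg azynb tldg horvs ezdms glvt cnv thoek uin
Hunk 4: at line 6 remove [ezdms,glvt] add [fkuw] -> 10 lines: khd nlet oeg azynb tldg horvs fkuw cnv thoek uin
Hunk 5: at line 5 remove [horvs,fkuw,cnv] add [jjdsg,jcm,mwy] -> 10 lines: khd nlet oeg azynb tldg jjdsg jcm mwy thoek uin
Hunk 6: at line 8 remove [thoek] add [mxhpw] -> 10 lines: khd nlet oeg azynb tldg jjdsg jcm mwy mxhpw uin

Answer: khd
nlet
oeg
azynb
tldg
jjdsg
jcm
mwy
mxhpw
uin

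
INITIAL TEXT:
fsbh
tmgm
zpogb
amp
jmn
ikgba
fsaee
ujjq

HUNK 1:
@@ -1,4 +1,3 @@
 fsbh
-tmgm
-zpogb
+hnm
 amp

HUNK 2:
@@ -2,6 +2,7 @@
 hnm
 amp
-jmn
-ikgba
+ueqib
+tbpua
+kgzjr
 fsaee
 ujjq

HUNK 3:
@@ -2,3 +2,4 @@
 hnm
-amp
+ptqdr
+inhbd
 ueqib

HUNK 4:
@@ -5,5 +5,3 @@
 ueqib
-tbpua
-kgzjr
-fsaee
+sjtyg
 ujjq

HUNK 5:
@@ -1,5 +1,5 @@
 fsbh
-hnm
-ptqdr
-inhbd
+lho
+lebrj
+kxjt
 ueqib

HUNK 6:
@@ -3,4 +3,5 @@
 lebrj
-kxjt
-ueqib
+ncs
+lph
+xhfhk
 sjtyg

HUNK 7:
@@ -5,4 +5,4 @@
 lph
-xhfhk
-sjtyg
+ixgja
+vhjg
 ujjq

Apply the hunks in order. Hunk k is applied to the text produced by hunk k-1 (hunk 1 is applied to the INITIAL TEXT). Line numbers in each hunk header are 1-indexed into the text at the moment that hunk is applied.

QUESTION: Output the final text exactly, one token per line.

Hunk 1: at line 1 remove [tmgm,zpogb] add [hnm] -> 7 lines: fsbh hnm amp jmn ikgba fsaee ujjq
Hunk 2: at line 2 remove [jmn,ikgba] add [ueqib,tbpua,kgzjr] -> 8 lines: fsbh hnm amp ueqib tbpua kgzjr fsaee ujjq
Hunk 3: at line 2 remove [amp] add [ptqdr,inhbd] -> 9 lines: fsbh hnm ptqdr inhbd ueqib tbpua kgzjr fsaee ujjq
Hunk 4: at line 5 remove [tbpua,kgzjr,fsaee] add [sjtyg] -> 7 lines: fsbh hnm ptqdr inhbd ueqib sjtyg ujjq
Hunk 5: at line 1 remove [hnm,ptqdr,inhbd] add [lho,lebrj,kxjt] -> 7 lines: fsbh lho lebrj kxjt ueqib sjtyg ujjq
Hunk 6: at line 3 remove [kxjt,ueqib] add [ncs,lph,xhfhk] -> 8 lines: fsbh lho lebrj ncs lph xhfhk sjtyg ujjq
Hunk 7: at line 5 remove [xhfhk,sjtyg] add [ixgja,vhjg] -> 8 lines: fsbh lho lebrj ncs lph ixgja vhjg ujjq

Answer: fsbh
lho
lebrj
ncs
lph
ixgja
vhjg
ujjq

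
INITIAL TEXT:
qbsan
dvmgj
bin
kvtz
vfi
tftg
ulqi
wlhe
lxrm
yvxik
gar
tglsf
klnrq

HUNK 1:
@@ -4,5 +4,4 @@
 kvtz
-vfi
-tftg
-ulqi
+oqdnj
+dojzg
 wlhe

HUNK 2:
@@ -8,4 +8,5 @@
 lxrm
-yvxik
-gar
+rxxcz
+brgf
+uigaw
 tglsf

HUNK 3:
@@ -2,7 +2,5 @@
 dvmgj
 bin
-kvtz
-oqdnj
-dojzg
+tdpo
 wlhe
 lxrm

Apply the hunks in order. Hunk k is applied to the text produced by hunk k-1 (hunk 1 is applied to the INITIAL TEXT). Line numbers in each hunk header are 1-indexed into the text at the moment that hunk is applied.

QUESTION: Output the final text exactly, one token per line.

Answer: qbsan
dvmgj
bin
tdpo
wlhe
lxrm
rxxcz
brgf
uigaw
tglsf
klnrq

Derivation:
Hunk 1: at line 4 remove [vfi,tftg,ulqi] add [oqdnj,dojzg] -> 12 lines: qbsan dvmgj bin kvtz oqdnj dojzg wlhe lxrm yvxik gar tglsf klnrq
Hunk 2: at line 8 remove [yvxik,gar] add [rxxcz,brgf,uigaw] -> 13 lines: qbsan dvmgj bin kvtz oqdnj dojzg wlhe lxrm rxxcz brgf uigaw tglsf klnrq
Hunk 3: at line 2 remove [kvtz,oqdnj,dojzg] add [tdpo] -> 11 lines: qbsan dvmgj bin tdpo wlhe lxrm rxxcz brgf uigaw tglsf klnrq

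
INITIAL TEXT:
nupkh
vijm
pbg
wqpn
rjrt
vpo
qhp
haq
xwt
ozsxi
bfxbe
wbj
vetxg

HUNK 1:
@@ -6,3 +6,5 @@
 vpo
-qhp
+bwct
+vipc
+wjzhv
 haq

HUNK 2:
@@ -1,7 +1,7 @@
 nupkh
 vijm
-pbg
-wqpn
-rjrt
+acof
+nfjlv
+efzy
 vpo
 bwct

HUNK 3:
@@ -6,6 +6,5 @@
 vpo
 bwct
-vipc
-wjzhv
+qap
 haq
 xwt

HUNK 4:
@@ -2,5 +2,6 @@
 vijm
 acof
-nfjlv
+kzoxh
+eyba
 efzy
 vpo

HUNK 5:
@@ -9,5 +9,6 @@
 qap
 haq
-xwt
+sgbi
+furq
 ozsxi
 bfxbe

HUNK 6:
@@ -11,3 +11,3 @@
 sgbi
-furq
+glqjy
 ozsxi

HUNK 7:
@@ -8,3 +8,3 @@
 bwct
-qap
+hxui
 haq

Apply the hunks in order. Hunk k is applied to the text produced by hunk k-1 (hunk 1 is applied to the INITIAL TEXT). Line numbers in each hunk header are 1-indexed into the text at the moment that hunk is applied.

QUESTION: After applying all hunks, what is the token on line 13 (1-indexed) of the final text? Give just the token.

Answer: ozsxi

Derivation:
Hunk 1: at line 6 remove [qhp] add [bwct,vipc,wjzhv] -> 15 lines: nupkh vijm pbg wqpn rjrt vpo bwct vipc wjzhv haq xwt ozsxi bfxbe wbj vetxg
Hunk 2: at line 1 remove [pbg,wqpn,rjrt] add [acof,nfjlv,efzy] -> 15 lines: nupkh vijm acof nfjlv efzy vpo bwct vipc wjzhv haq xwt ozsxi bfxbe wbj vetxg
Hunk 3: at line 6 remove [vipc,wjzhv] add [qap] -> 14 lines: nupkh vijm acof nfjlv efzy vpo bwct qap haq xwt ozsxi bfxbe wbj vetxg
Hunk 4: at line 2 remove [nfjlv] add [kzoxh,eyba] -> 15 lines: nupkh vijm acof kzoxh eyba efzy vpo bwct qap haq xwt ozsxi bfxbe wbj vetxg
Hunk 5: at line 9 remove [xwt] add [sgbi,furq] -> 16 lines: nupkh vijm acof kzoxh eyba efzy vpo bwct qap haq sgbi furq ozsxi bfxbe wbj vetxg
Hunk 6: at line 11 remove [furq] add [glqjy] -> 16 lines: nupkh vijm acof kzoxh eyba efzy vpo bwct qap haq sgbi glqjy ozsxi bfxbe wbj vetxg
Hunk 7: at line 8 remove [qap] add [hxui] -> 16 lines: nupkh vijm acof kzoxh eyba efzy vpo bwct hxui haq sgbi glqjy ozsxi bfxbe wbj vetxg
Final line 13: ozsxi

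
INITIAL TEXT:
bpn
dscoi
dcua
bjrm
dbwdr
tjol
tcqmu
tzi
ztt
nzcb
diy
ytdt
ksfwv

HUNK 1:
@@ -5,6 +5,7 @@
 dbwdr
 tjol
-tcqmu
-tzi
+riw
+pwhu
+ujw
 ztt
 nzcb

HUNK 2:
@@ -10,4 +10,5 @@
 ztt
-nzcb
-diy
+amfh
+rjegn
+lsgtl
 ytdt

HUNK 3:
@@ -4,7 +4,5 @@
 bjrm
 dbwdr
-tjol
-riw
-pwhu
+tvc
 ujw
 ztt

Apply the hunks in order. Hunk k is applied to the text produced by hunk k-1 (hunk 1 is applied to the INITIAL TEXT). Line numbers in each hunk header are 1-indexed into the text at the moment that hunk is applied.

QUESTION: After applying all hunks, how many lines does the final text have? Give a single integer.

Answer: 13

Derivation:
Hunk 1: at line 5 remove [tcqmu,tzi] add [riw,pwhu,ujw] -> 14 lines: bpn dscoi dcua bjrm dbwdr tjol riw pwhu ujw ztt nzcb diy ytdt ksfwv
Hunk 2: at line 10 remove [nzcb,diy] add [amfh,rjegn,lsgtl] -> 15 lines: bpn dscoi dcua bjrm dbwdr tjol riw pwhu ujw ztt amfh rjegn lsgtl ytdt ksfwv
Hunk 3: at line 4 remove [tjol,riw,pwhu] add [tvc] -> 13 lines: bpn dscoi dcua bjrm dbwdr tvc ujw ztt amfh rjegn lsgtl ytdt ksfwv
Final line count: 13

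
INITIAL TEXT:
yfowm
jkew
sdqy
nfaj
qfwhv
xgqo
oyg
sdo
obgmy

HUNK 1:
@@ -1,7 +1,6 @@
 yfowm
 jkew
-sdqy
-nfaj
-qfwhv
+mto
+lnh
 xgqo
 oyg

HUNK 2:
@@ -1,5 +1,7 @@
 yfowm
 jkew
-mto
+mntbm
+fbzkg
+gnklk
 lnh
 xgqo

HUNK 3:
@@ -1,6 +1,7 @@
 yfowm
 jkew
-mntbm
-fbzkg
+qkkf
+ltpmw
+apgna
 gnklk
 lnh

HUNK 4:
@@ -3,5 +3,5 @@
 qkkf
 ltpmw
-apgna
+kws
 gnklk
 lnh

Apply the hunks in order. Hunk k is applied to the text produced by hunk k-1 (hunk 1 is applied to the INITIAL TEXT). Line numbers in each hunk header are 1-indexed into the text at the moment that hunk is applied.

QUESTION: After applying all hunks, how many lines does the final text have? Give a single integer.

Hunk 1: at line 1 remove [sdqy,nfaj,qfwhv] add [mto,lnh] -> 8 lines: yfowm jkew mto lnh xgqo oyg sdo obgmy
Hunk 2: at line 1 remove [mto] add [mntbm,fbzkg,gnklk] -> 10 lines: yfowm jkew mntbm fbzkg gnklk lnh xgqo oyg sdo obgmy
Hunk 3: at line 1 remove [mntbm,fbzkg] add [qkkf,ltpmw,apgna] -> 11 lines: yfowm jkew qkkf ltpmw apgna gnklk lnh xgqo oyg sdo obgmy
Hunk 4: at line 3 remove [apgna] add [kws] -> 11 lines: yfowm jkew qkkf ltpmw kws gnklk lnh xgqo oyg sdo obgmy
Final line count: 11

Answer: 11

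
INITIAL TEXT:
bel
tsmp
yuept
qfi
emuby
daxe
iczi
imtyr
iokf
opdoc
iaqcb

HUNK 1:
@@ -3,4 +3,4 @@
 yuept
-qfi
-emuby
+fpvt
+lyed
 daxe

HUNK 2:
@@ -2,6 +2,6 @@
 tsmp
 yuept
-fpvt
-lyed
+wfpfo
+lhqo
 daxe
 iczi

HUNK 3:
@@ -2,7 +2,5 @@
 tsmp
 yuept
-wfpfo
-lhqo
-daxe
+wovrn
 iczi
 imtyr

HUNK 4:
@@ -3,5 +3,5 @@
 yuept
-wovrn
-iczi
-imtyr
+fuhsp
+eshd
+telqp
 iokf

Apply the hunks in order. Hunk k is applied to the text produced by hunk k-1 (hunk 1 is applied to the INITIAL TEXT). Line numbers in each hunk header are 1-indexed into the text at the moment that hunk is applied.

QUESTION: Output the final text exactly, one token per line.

Hunk 1: at line 3 remove [qfi,emuby] add [fpvt,lyed] -> 11 lines: bel tsmp yuept fpvt lyed daxe iczi imtyr iokf opdoc iaqcb
Hunk 2: at line 2 remove [fpvt,lyed] add [wfpfo,lhqo] -> 11 lines: bel tsmp yuept wfpfo lhqo daxe iczi imtyr iokf opdoc iaqcb
Hunk 3: at line 2 remove [wfpfo,lhqo,daxe] add [wovrn] -> 9 lines: bel tsmp yuept wovrn iczi imtyr iokf opdoc iaqcb
Hunk 4: at line 3 remove [wovrn,iczi,imtyr] add [fuhsp,eshd,telqp] -> 9 lines: bel tsmp yuept fuhsp eshd telqp iokf opdoc iaqcb

Answer: bel
tsmp
yuept
fuhsp
eshd
telqp
iokf
opdoc
iaqcb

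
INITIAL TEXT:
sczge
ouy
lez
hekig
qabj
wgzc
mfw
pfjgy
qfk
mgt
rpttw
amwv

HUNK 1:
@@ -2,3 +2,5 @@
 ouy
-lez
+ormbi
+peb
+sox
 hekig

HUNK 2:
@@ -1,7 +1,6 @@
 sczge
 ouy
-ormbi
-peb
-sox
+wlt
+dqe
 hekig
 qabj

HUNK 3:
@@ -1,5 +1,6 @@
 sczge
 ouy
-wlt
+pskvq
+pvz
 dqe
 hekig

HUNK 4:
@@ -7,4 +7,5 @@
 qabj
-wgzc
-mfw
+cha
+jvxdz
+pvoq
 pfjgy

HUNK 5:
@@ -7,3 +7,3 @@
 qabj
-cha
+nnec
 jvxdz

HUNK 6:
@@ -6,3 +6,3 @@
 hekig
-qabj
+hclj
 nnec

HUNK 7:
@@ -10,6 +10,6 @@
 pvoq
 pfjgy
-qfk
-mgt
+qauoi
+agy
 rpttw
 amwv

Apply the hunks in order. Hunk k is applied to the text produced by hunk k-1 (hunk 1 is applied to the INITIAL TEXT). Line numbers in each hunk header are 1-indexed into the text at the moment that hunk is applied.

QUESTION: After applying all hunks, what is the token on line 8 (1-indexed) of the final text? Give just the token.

Answer: nnec

Derivation:
Hunk 1: at line 2 remove [lez] add [ormbi,peb,sox] -> 14 lines: sczge ouy ormbi peb sox hekig qabj wgzc mfw pfjgy qfk mgt rpttw amwv
Hunk 2: at line 1 remove [ormbi,peb,sox] add [wlt,dqe] -> 13 lines: sczge ouy wlt dqe hekig qabj wgzc mfw pfjgy qfk mgt rpttw amwv
Hunk 3: at line 1 remove [wlt] add [pskvq,pvz] -> 14 lines: sczge ouy pskvq pvz dqe hekig qabj wgzc mfw pfjgy qfk mgt rpttw amwv
Hunk 4: at line 7 remove [wgzc,mfw] add [cha,jvxdz,pvoq] -> 15 lines: sczge ouy pskvq pvz dqe hekig qabj cha jvxdz pvoq pfjgy qfk mgt rpttw amwv
Hunk 5: at line 7 remove [cha] add [nnec] -> 15 lines: sczge ouy pskvq pvz dqe hekig qabj nnec jvxdz pvoq pfjgy qfk mgt rpttw amwv
Hunk 6: at line 6 remove [qabj] add [hclj] -> 15 lines: sczge ouy pskvq pvz dqe hekig hclj nnec jvxdz pvoq pfjgy qfk mgt rpttw amwv
Hunk 7: at line 10 remove [qfk,mgt] add [qauoi,agy] -> 15 lines: sczge ouy pskvq pvz dqe hekig hclj nnec jvxdz pvoq pfjgy qauoi agy rpttw amwv
Final line 8: nnec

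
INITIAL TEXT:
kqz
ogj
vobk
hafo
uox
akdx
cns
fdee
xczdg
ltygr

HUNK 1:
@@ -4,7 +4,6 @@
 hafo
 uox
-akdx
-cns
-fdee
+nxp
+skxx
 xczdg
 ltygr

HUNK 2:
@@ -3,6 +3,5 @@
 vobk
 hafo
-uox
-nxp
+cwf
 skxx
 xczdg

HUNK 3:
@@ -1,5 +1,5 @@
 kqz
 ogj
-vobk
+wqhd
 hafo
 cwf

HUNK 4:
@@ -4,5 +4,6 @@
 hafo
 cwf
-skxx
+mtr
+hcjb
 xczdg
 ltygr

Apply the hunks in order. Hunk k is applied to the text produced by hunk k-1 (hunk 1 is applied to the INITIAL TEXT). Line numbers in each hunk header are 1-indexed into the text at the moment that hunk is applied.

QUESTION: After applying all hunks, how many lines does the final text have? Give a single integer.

Hunk 1: at line 4 remove [akdx,cns,fdee] add [nxp,skxx] -> 9 lines: kqz ogj vobk hafo uox nxp skxx xczdg ltygr
Hunk 2: at line 3 remove [uox,nxp] add [cwf] -> 8 lines: kqz ogj vobk hafo cwf skxx xczdg ltygr
Hunk 3: at line 1 remove [vobk] add [wqhd] -> 8 lines: kqz ogj wqhd hafo cwf skxx xczdg ltygr
Hunk 4: at line 4 remove [skxx] add [mtr,hcjb] -> 9 lines: kqz ogj wqhd hafo cwf mtr hcjb xczdg ltygr
Final line count: 9

Answer: 9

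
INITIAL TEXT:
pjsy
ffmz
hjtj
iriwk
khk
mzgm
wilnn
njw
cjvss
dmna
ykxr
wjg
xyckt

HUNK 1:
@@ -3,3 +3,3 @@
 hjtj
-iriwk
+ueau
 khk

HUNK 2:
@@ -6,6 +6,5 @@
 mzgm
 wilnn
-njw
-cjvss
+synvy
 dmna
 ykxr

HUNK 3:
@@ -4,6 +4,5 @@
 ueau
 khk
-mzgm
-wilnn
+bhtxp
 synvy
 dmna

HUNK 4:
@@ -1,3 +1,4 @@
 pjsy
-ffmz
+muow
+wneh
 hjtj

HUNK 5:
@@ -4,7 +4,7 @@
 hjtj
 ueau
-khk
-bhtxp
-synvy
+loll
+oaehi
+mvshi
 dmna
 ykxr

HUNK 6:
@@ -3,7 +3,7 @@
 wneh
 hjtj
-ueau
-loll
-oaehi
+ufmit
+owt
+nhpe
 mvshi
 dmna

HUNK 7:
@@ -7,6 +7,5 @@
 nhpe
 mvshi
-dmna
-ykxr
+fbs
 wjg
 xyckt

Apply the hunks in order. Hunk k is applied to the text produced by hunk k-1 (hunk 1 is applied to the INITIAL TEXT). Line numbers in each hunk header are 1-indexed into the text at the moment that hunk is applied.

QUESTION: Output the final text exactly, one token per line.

Answer: pjsy
muow
wneh
hjtj
ufmit
owt
nhpe
mvshi
fbs
wjg
xyckt

Derivation:
Hunk 1: at line 3 remove [iriwk] add [ueau] -> 13 lines: pjsy ffmz hjtj ueau khk mzgm wilnn njw cjvss dmna ykxr wjg xyckt
Hunk 2: at line 6 remove [njw,cjvss] add [synvy] -> 12 lines: pjsy ffmz hjtj ueau khk mzgm wilnn synvy dmna ykxr wjg xyckt
Hunk 3: at line 4 remove [mzgm,wilnn] add [bhtxp] -> 11 lines: pjsy ffmz hjtj ueau khk bhtxp synvy dmna ykxr wjg xyckt
Hunk 4: at line 1 remove [ffmz] add [muow,wneh] -> 12 lines: pjsy muow wneh hjtj ueau khk bhtxp synvy dmna ykxr wjg xyckt
Hunk 5: at line 4 remove [khk,bhtxp,synvy] add [loll,oaehi,mvshi] -> 12 lines: pjsy muow wneh hjtj ueau loll oaehi mvshi dmna ykxr wjg xyckt
Hunk 6: at line 3 remove [ueau,loll,oaehi] add [ufmit,owt,nhpe] -> 12 lines: pjsy muow wneh hjtj ufmit owt nhpe mvshi dmna ykxr wjg xyckt
Hunk 7: at line 7 remove [dmna,ykxr] add [fbs] -> 11 lines: pjsy muow wneh hjtj ufmit owt nhpe mvshi fbs wjg xyckt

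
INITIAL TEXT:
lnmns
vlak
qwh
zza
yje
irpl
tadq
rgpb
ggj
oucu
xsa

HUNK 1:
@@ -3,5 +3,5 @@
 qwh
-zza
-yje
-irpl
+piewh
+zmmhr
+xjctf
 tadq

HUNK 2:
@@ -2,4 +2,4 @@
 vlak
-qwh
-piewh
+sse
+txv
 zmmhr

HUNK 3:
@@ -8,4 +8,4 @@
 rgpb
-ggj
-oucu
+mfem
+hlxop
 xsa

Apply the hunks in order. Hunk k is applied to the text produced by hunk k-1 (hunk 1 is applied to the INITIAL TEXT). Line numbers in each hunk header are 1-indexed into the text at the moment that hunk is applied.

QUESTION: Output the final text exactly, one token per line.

Hunk 1: at line 3 remove [zza,yje,irpl] add [piewh,zmmhr,xjctf] -> 11 lines: lnmns vlak qwh piewh zmmhr xjctf tadq rgpb ggj oucu xsa
Hunk 2: at line 2 remove [qwh,piewh] add [sse,txv] -> 11 lines: lnmns vlak sse txv zmmhr xjctf tadq rgpb ggj oucu xsa
Hunk 3: at line 8 remove [ggj,oucu] add [mfem,hlxop] -> 11 lines: lnmns vlak sse txv zmmhr xjctf tadq rgpb mfem hlxop xsa

Answer: lnmns
vlak
sse
txv
zmmhr
xjctf
tadq
rgpb
mfem
hlxop
xsa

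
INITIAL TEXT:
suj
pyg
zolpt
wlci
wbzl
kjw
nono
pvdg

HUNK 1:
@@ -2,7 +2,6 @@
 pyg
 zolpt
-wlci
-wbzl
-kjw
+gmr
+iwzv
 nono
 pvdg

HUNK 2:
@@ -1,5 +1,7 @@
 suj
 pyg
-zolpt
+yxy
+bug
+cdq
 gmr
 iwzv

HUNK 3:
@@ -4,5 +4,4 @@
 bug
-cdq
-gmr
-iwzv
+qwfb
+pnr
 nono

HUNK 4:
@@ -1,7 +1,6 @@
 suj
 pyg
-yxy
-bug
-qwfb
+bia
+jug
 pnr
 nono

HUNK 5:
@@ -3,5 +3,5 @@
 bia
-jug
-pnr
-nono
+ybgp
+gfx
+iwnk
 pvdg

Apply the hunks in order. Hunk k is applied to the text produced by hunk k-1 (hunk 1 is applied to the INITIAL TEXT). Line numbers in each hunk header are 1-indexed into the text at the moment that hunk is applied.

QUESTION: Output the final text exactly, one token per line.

Hunk 1: at line 2 remove [wlci,wbzl,kjw] add [gmr,iwzv] -> 7 lines: suj pyg zolpt gmr iwzv nono pvdg
Hunk 2: at line 1 remove [zolpt] add [yxy,bug,cdq] -> 9 lines: suj pyg yxy bug cdq gmr iwzv nono pvdg
Hunk 3: at line 4 remove [cdq,gmr,iwzv] add [qwfb,pnr] -> 8 lines: suj pyg yxy bug qwfb pnr nono pvdg
Hunk 4: at line 1 remove [yxy,bug,qwfb] add [bia,jug] -> 7 lines: suj pyg bia jug pnr nono pvdg
Hunk 5: at line 3 remove [jug,pnr,nono] add [ybgp,gfx,iwnk] -> 7 lines: suj pyg bia ybgp gfx iwnk pvdg

Answer: suj
pyg
bia
ybgp
gfx
iwnk
pvdg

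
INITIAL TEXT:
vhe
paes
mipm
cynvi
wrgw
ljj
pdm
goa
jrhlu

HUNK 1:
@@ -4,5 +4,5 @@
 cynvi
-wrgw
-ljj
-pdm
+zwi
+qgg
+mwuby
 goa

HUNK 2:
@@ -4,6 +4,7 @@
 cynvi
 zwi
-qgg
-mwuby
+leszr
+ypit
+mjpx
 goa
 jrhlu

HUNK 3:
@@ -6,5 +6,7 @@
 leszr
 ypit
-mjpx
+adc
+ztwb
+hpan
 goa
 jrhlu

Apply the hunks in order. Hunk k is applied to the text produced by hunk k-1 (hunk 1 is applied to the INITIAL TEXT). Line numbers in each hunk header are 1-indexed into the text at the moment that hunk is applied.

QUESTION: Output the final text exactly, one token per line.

Hunk 1: at line 4 remove [wrgw,ljj,pdm] add [zwi,qgg,mwuby] -> 9 lines: vhe paes mipm cynvi zwi qgg mwuby goa jrhlu
Hunk 2: at line 4 remove [qgg,mwuby] add [leszr,ypit,mjpx] -> 10 lines: vhe paes mipm cynvi zwi leszr ypit mjpx goa jrhlu
Hunk 3: at line 6 remove [mjpx] add [adc,ztwb,hpan] -> 12 lines: vhe paes mipm cynvi zwi leszr ypit adc ztwb hpan goa jrhlu

Answer: vhe
paes
mipm
cynvi
zwi
leszr
ypit
adc
ztwb
hpan
goa
jrhlu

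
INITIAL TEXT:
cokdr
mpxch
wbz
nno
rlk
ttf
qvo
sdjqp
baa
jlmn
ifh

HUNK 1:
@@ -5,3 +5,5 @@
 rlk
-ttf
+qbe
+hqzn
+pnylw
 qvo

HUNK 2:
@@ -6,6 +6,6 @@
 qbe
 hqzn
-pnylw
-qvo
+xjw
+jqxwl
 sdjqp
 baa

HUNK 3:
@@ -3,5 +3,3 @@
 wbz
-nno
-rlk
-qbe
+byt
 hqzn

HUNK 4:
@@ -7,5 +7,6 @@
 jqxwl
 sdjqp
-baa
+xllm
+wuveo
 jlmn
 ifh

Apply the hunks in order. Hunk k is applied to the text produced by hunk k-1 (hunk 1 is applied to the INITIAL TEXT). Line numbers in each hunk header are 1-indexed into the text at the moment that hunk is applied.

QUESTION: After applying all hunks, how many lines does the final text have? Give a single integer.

Hunk 1: at line 5 remove [ttf] add [qbe,hqzn,pnylw] -> 13 lines: cokdr mpxch wbz nno rlk qbe hqzn pnylw qvo sdjqp baa jlmn ifh
Hunk 2: at line 6 remove [pnylw,qvo] add [xjw,jqxwl] -> 13 lines: cokdr mpxch wbz nno rlk qbe hqzn xjw jqxwl sdjqp baa jlmn ifh
Hunk 3: at line 3 remove [nno,rlk,qbe] add [byt] -> 11 lines: cokdr mpxch wbz byt hqzn xjw jqxwl sdjqp baa jlmn ifh
Hunk 4: at line 7 remove [baa] add [xllm,wuveo] -> 12 lines: cokdr mpxch wbz byt hqzn xjw jqxwl sdjqp xllm wuveo jlmn ifh
Final line count: 12

Answer: 12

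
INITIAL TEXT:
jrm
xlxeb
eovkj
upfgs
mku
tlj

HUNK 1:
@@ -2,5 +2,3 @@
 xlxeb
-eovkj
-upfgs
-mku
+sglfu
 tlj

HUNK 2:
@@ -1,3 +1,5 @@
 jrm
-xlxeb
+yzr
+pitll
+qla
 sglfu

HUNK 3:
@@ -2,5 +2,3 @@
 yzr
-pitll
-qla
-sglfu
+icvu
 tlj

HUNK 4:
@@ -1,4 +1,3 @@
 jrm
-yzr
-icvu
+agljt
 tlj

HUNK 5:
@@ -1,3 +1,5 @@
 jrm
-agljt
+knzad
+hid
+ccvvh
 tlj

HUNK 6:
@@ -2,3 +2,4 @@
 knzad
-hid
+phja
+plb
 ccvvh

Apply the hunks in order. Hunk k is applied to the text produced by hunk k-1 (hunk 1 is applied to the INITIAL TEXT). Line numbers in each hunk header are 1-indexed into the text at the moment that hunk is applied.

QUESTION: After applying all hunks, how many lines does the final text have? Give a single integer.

Answer: 6

Derivation:
Hunk 1: at line 2 remove [eovkj,upfgs,mku] add [sglfu] -> 4 lines: jrm xlxeb sglfu tlj
Hunk 2: at line 1 remove [xlxeb] add [yzr,pitll,qla] -> 6 lines: jrm yzr pitll qla sglfu tlj
Hunk 3: at line 2 remove [pitll,qla,sglfu] add [icvu] -> 4 lines: jrm yzr icvu tlj
Hunk 4: at line 1 remove [yzr,icvu] add [agljt] -> 3 lines: jrm agljt tlj
Hunk 5: at line 1 remove [agljt] add [knzad,hid,ccvvh] -> 5 lines: jrm knzad hid ccvvh tlj
Hunk 6: at line 2 remove [hid] add [phja,plb] -> 6 lines: jrm knzad phja plb ccvvh tlj
Final line count: 6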